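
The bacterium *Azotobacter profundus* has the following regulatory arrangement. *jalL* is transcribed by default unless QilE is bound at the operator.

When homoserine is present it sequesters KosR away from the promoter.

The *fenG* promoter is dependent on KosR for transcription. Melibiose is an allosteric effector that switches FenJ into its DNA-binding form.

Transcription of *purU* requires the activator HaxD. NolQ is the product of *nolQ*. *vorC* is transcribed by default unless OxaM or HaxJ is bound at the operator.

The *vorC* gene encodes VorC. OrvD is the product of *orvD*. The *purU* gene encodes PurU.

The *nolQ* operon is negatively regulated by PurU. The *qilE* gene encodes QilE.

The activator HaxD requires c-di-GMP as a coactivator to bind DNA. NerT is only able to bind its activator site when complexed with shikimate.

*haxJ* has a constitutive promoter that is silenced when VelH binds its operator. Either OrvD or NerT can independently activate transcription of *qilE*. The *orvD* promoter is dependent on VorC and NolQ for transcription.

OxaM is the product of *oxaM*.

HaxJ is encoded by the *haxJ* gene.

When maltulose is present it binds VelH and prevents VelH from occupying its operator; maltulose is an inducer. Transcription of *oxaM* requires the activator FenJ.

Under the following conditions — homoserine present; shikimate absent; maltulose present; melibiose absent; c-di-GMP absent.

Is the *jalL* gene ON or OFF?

ON

Melibiose is absent, so FenJ is inactive.
Required activator FenJ is absent, so *oxaM* is not transcribed.
So OxaM is not produced.
Maltulose is present, so VelH is inactive.
With no repressor bound, *haxJ* is transcribed.
So HaxJ is produced and active.
With repressor HaxJ bound, *vorC* is not transcribed.
So VorC is not produced.
c-di-GMP is absent, so HaxD is inactive.
Required activator HaxD is absent, so *purU* is not transcribed.
So PurU is not produced.
With no repressor bound, *nolQ* is transcribed.
So NolQ is produced and active.
Required activator VorC is absent, so *orvD* is not transcribed.
So OrvD is not produced.
Shikimate is absent, so NerT is inactive.
No activator is available at the *qilE* promoter, so *qilE* is not transcribed.
So QilE is not produced.
With no repressor bound, *jalL* is transcribed.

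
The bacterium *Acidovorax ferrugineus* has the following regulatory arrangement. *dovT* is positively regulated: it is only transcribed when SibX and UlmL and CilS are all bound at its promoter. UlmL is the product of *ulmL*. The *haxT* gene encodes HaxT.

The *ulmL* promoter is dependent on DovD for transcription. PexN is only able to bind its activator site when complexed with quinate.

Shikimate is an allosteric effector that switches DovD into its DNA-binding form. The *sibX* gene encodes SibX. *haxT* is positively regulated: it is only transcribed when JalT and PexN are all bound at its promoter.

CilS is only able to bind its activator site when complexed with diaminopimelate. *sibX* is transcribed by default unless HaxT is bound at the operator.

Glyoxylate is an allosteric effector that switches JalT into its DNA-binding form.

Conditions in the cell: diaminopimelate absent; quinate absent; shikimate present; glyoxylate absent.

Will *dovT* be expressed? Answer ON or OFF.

OFF

Glyoxylate is absent, so JalT is inactive.
Quinate is absent, so PexN is inactive.
Required activator JalT is absent, so *haxT* is not transcribed.
So HaxT is not produced.
With no repressor bound, *sibX* is transcribed.
So SibX is produced and active.
Shikimate is present, so DovD is active.
No repressor is bound and DovD is active, so *ulmL* is transcribed.
So UlmL is produced and active.
Diaminopimelate is absent, so CilS is inactive.
Required activator CilS is absent, so *dovT* is not transcribed.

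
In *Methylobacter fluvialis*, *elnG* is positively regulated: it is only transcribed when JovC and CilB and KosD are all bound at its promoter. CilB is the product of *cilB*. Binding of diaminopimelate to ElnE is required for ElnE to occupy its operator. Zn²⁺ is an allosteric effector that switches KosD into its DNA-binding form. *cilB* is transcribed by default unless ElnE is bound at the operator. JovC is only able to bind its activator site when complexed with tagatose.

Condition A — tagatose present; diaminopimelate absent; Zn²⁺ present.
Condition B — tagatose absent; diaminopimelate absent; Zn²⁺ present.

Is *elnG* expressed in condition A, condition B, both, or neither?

Condition A:
Tagatose is present, so JovC is active.
Diaminopimelate is absent, so ElnE is inactive.
With no repressor bound, *cilB* is transcribed.
So CilB is produced and active.
Zn²⁺ is present, so KosD is active.
No repressor is bound and JovC and CilB and KosD are active, so *elnG* is transcribed.
→ *elnG* is ON in A.
Condition B:
Tagatose is absent, so JovC is inactive.
Diaminopimelate is absent, so ElnE is inactive.
With no repressor bound, *cilB* is transcribed.
So CilB is produced and active.
Zn²⁺ is present, so KosD is active.
Required activator JovC is absent, so *elnG* is not transcribed.
→ *elnG* is OFF in B.

A only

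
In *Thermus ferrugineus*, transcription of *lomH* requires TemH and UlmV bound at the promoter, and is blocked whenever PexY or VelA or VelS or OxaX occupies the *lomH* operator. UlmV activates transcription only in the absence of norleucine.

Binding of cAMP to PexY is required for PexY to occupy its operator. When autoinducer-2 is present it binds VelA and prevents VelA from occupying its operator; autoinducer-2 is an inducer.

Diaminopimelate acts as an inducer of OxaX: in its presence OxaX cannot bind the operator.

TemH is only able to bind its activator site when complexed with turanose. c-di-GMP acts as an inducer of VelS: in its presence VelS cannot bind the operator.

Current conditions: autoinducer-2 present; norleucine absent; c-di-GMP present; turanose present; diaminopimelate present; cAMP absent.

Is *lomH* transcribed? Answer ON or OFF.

cAMP is absent, so PexY is inactive.
Turanose is present, so TemH is active.
Autoinducer-2 is present, so VelA is inactive.
c-di-GMP is present, so VelS is inactive.
Diaminopimelate is present, so OxaX is inactive.
Norleucine is absent, so UlmV is active.
No repressor is bound and TemH and UlmV are active, so *lomH* is transcribed.

ON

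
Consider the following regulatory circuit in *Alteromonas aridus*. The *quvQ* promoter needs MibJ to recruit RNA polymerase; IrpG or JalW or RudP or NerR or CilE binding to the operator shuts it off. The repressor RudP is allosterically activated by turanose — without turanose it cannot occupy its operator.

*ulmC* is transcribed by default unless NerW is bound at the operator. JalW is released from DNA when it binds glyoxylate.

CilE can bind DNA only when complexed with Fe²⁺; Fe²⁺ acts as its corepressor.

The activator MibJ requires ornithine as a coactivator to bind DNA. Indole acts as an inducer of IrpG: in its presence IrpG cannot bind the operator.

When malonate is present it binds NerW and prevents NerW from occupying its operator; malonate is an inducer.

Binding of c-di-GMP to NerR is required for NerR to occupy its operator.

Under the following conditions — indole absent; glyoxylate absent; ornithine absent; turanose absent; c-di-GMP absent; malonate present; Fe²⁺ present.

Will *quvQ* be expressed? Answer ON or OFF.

OFF

Ornithine is absent, so MibJ is inactive.
Indole is absent, so IrpG is active.
Glyoxylate is absent, so JalW is active.
Turanose is absent, so RudP is inactive.
c-di-GMP is absent, so NerR is inactive.
Fe²⁺ is present, so CilE is active.
With repressor IrpG bound, *quvQ* is not transcribed.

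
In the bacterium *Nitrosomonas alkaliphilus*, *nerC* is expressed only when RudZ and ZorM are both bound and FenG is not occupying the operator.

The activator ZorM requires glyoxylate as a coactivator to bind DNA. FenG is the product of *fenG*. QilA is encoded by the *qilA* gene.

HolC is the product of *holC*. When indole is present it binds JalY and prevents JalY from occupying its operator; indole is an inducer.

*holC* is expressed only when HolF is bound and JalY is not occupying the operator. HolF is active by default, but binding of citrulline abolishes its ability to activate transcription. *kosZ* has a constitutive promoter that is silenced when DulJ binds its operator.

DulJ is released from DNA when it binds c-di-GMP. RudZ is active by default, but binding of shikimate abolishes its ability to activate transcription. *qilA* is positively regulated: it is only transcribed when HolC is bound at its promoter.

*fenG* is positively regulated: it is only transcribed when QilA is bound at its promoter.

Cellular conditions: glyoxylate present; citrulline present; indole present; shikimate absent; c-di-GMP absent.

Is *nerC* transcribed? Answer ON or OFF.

Shikimate is absent, so RudZ is active.
Citrulline is present, so HolF is inactive.
Indole is present, so JalY is inactive.
Required activator HolF is absent, so *holC* is not transcribed.
So HolC is not produced.
Required activator HolC is absent, so *qilA* is not transcribed.
So QilA is not produced.
Required activator QilA is absent, so *fenG* is not transcribed.
So FenG is not produced.
Glyoxylate is present, so ZorM is active.
No repressor is bound and RudZ and ZorM are active, so *nerC* is transcribed.

ON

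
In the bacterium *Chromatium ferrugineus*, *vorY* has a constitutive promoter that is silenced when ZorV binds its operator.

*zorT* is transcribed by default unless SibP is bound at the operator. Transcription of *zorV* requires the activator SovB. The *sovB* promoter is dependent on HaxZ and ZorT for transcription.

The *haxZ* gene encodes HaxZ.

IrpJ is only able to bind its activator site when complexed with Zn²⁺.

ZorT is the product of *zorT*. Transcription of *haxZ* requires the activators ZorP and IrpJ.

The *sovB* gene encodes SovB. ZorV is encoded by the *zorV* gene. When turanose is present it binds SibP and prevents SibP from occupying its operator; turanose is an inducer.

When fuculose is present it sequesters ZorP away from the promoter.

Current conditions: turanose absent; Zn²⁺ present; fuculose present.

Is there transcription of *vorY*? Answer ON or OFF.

Fuculose is present, so ZorP is inactive.
Zn²⁺ is present, so IrpJ is active.
Required activator ZorP is absent, so *haxZ* is not transcribed.
So HaxZ is not produced.
Turanose is absent, so SibP is active.
With repressor SibP bound, *zorT* is not transcribed.
So ZorT is not produced.
Required activator HaxZ is absent, so *sovB* is not transcribed.
So SovB is not produced.
Required activator SovB is absent, so *zorV* is not transcribed.
So ZorV is not produced.
With no repressor bound, *vorY* is transcribed.

ON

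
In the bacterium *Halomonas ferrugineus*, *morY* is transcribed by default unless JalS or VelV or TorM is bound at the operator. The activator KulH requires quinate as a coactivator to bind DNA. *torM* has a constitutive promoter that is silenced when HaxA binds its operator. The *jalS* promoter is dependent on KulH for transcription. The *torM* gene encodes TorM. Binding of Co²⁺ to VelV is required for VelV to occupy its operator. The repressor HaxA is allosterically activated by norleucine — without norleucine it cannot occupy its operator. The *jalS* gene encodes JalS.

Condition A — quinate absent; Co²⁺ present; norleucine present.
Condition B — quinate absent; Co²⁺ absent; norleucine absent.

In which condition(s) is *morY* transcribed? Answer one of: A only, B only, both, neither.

Condition A:
Quinate is absent, so KulH is inactive.
Required activator KulH is absent, so *jalS* is not transcribed.
So JalS is not produced.
Co²⁺ is present, so VelV is active.
Norleucine is present, so HaxA is active.
With repressor HaxA bound, *torM* is not transcribed.
So TorM is not produced.
With repressor VelV bound, *morY* is not transcribed.
→ *morY* is OFF in A.
Condition B:
Quinate is absent, so KulH is inactive.
Required activator KulH is absent, so *jalS* is not transcribed.
So JalS is not produced.
Co²⁺ is absent, so VelV is inactive.
Norleucine is absent, so HaxA is inactive.
With no repressor bound, *torM* is transcribed.
So TorM is produced and active.
With repressor TorM bound, *morY* is not transcribed.
→ *morY* is OFF in B.

neither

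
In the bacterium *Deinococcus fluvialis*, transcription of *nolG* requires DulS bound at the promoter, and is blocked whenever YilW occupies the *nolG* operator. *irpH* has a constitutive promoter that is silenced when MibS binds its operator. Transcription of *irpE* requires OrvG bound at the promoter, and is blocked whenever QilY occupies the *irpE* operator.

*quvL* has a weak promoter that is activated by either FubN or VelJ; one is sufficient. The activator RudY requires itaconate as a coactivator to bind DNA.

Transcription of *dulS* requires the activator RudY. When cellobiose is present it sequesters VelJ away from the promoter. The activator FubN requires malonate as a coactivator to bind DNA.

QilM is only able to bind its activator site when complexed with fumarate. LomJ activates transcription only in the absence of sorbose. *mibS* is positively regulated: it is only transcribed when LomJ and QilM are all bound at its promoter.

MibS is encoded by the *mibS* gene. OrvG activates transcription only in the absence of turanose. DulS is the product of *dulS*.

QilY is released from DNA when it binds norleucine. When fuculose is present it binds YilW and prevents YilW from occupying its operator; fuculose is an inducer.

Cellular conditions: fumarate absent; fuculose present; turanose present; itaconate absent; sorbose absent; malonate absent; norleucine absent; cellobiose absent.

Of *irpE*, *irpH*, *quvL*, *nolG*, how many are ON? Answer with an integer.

Turanose is present, so OrvG is inactive.
Norleucine is absent, so QilY is active.
With repressor QilY bound, *irpE* is not transcribed.
→ *irpE* is OFF.
Sorbose is absent, so LomJ is active.
Fumarate is absent, so QilM is inactive.
Required activator QilM is absent, so *mibS* is not transcribed.
So MibS is not produced.
With no repressor bound, *irpH* is transcribed.
→ *irpH* is ON.
Malonate is absent, so FubN is inactive.
Cellobiose is absent, so VelJ is active.
Activator VelJ is present, so *quvL* is transcribed.
→ *quvL* is ON.
Fuculose is present, so YilW is inactive.
Itaconate is absent, so RudY is inactive.
Required activator RudY is absent, so *dulS* is not transcribed.
So DulS is not produced.
Required activator DulS is absent, so *nolG* is not transcribed.
→ *nolG* is OFF.
2 of the 4 genes are transcribed.

2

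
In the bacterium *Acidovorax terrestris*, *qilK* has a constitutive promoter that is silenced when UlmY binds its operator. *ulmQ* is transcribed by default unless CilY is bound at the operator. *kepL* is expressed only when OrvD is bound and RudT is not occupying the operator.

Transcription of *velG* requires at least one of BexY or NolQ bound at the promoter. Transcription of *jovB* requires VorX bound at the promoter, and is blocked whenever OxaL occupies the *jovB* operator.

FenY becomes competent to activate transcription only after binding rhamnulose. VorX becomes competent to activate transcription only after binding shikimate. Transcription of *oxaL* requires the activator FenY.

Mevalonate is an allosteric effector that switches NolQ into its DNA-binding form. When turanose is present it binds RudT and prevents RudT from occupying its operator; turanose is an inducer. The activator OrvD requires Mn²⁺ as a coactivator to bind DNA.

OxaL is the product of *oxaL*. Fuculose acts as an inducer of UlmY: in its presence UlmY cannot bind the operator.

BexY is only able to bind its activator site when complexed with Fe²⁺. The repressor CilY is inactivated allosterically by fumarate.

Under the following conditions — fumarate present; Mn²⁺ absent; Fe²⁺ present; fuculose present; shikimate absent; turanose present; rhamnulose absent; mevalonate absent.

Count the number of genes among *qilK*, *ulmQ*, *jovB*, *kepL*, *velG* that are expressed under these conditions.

Fuculose is present, so UlmY is inactive.
With no repressor bound, *qilK* is transcribed.
→ *qilK* is ON.
Fumarate is present, so CilY is inactive.
With no repressor bound, *ulmQ* is transcribed.
→ *ulmQ* is ON.
Rhamnulose is absent, so FenY is inactive.
Required activator FenY is absent, so *oxaL* is not transcribed.
So OxaL is not produced.
Shikimate is absent, so VorX is inactive.
Required activator VorX is absent, so *jovB* is not transcribed.
→ *jovB* is OFF.
Mn²⁺ is absent, so OrvD is inactive.
Turanose is present, so RudT is inactive.
Required activator OrvD is absent, so *kepL* is not transcribed.
→ *kepL* is OFF.
Fe²⁺ is present, so BexY is active.
Mevalonate is absent, so NolQ is inactive.
Activator BexY is present, so *velG* is transcribed.
→ *velG* is ON.
3 of the 5 genes are transcribed.

3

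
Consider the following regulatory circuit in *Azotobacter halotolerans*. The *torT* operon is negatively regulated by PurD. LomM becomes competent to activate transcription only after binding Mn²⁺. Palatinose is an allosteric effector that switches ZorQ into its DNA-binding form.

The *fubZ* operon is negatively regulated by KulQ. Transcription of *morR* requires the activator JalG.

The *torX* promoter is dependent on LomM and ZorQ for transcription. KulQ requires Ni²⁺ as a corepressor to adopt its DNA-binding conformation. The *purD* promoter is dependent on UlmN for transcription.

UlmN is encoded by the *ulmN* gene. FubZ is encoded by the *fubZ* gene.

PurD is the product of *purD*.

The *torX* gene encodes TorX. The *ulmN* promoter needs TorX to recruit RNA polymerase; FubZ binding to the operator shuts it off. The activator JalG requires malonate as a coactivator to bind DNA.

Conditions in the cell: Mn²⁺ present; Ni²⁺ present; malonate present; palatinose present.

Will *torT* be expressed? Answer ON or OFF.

OFF

Mn²⁺ is present, so LomM is active.
Palatinose is present, so ZorQ is active.
No repressor is bound and LomM and ZorQ are active, so *torX* is transcribed.
So TorX is produced and active.
Ni²⁺ is present, so KulQ is active.
With repressor KulQ bound, *fubZ* is not transcribed.
So FubZ is not produced.
No repressor is bound and TorX is active, so *ulmN* is transcribed.
So UlmN is produced and active.
No repressor is bound and UlmN is active, so *purD* is transcribed.
So PurD is produced and active.
With repressor PurD bound, *torT* is not transcribed.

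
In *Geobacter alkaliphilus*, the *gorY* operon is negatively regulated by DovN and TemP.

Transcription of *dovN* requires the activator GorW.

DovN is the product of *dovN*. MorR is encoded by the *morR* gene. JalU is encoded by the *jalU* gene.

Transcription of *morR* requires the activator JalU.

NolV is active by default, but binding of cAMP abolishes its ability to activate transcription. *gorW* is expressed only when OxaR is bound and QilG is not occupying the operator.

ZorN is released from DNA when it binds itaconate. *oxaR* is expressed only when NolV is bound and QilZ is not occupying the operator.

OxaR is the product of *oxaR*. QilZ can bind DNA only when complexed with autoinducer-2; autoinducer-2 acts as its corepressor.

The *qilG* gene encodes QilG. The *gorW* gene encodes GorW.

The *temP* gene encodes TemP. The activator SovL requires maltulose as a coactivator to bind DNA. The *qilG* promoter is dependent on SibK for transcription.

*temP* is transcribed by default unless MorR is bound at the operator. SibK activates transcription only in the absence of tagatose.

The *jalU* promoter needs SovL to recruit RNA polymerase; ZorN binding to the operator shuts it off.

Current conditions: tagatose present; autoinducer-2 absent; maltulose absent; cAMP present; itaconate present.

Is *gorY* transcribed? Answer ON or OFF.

OFF

Autoinducer-2 is absent, so QilZ is inactive.
cAMP is present, so NolV is inactive.
Required activator NolV is absent, so *oxaR* is not transcribed.
So OxaR is not produced.
Tagatose is present, so SibK is inactive.
Required activator SibK is absent, so *qilG* is not transcribed.
So QilG is not produced.
Required activator OxaR is absent, so *gorW* is not transcribed.
So GorW is not produced.
Required activator GorW is absent, so *dovN* is not transcribed.
So DovN is not produced.
Maltulose is absent, so SovL is inactive.
Itaconate is present, so ZorN is inactive.
Required activator SovL is absent, so *jalU* is not transcribed.
So JalU is not produced.
Required activator JalU is absent, so *morR* is not transcribed.
So MorR is not produced.
With no repressor bound, *temP* is transcribed.
So TemP is produced and active.
With repressor TemP bound, *gorY* is not transcribed.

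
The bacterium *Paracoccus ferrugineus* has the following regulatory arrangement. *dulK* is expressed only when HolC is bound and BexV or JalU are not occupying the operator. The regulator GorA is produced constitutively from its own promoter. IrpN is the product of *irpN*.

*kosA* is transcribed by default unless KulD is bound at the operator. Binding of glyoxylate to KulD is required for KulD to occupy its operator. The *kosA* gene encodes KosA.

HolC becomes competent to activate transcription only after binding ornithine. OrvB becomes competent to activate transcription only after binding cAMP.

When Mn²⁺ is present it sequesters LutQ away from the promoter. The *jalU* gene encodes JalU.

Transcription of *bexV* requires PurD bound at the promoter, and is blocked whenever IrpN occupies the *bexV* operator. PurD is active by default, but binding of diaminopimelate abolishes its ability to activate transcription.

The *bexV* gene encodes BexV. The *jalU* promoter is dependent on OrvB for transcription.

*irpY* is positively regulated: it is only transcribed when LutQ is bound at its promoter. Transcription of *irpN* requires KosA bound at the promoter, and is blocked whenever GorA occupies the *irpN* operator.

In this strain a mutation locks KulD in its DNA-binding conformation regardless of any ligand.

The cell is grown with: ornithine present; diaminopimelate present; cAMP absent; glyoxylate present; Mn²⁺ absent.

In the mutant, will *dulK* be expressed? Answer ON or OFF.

Diaminopimelate is present, so PurD is inactive.
KulD is constitutively active in this strain.
With repressor KulD bound, *kosA* is not transcribed.
So KosA is not produced.
GorA is produced constitutively and is active.
With repressor GorA bound, *irpN* is not transcribed.
So IrpN is not produced.
Required activator PurD is absent, so *bexV* is not transcribed.
So BexV is not produced.
Ornithine is present, so HolC is active.
cAMP is absent, so OrvB is inactive.
Required activator OrvB is absent, so *jalU* is not transcribed.
So JalU is not produced.
No repressor is bound and HolC is active, so *dulK* is transcribed.

ON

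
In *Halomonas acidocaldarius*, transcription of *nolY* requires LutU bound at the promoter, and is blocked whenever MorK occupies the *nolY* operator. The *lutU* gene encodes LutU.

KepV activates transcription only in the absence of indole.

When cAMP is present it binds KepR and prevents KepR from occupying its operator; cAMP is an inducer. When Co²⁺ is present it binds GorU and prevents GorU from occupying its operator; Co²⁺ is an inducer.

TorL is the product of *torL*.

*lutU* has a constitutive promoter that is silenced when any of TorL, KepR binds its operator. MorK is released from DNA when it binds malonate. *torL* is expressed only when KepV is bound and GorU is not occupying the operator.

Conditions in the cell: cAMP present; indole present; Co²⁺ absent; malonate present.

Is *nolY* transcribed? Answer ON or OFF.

ON

Co²⁺ is absent, so GorU is active.
Indole is present, so KepV is inactive.
With repressor GorU bound, *torL* is not transcribed.
So TorL is not produced.
cAMP is present, so KepR is inactive.
With no repressor bound, *lutU* is transcribed.
So LutU is produced and active.
Malonate is present, so MorK is inactive.
No repressor is bound and LutU is active, so *nolY* is transcribed.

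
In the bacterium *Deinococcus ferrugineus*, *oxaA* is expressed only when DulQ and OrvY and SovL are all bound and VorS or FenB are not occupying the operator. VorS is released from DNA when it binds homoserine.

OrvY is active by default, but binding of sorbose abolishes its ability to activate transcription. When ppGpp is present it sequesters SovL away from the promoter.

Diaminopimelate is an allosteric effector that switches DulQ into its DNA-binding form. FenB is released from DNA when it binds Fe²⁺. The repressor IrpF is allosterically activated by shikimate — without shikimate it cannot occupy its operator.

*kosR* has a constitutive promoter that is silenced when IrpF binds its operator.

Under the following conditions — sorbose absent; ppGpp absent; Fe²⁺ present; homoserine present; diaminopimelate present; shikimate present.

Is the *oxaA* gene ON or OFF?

Diaminopimelate is present, so DulQ is active.
Sorbose is absent, so OrvY is active.
Homoserine is present, so VorS is inactive.
Fe²⁺ is present, so FenB is inactive.
ppGpp is absent, so SovL is active.
No repressor is bound and DulQ and OrvY and SovL are active, so *oxaA* is transcribed.

ON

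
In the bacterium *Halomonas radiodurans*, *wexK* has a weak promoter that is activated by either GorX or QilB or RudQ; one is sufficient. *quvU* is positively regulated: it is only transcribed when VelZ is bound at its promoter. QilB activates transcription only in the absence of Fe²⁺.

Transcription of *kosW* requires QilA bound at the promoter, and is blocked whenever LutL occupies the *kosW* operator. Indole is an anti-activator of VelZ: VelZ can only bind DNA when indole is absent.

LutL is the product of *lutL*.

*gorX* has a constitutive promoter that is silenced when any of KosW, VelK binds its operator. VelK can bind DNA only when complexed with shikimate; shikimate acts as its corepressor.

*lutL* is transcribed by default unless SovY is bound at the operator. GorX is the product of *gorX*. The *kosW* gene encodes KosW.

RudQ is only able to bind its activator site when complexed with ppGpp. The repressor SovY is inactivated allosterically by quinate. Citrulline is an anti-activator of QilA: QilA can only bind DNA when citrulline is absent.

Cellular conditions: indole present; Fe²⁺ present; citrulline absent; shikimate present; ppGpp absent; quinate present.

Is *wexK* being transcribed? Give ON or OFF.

Quinate is present, so SovY is inactive.
With no repressor bound, *lutL* is transcribed.
So LutL is produced and active.
Citrulline is absent, so QilA is active.
With repressor LutL bound, *kosW* is not transcribed.
So KosW is not produced.
Shikimate is present, so VelK is active.
With repressor VelK bound, *gorX* is not transcribed.
So GorX is not produced.
Fe²⁺ is present, so QilB is inactive.
ppGpp is absent, so RudQ is inactive.
No activator is available at the *wexK* promoter, so *wexK* is not transcribed.

OFF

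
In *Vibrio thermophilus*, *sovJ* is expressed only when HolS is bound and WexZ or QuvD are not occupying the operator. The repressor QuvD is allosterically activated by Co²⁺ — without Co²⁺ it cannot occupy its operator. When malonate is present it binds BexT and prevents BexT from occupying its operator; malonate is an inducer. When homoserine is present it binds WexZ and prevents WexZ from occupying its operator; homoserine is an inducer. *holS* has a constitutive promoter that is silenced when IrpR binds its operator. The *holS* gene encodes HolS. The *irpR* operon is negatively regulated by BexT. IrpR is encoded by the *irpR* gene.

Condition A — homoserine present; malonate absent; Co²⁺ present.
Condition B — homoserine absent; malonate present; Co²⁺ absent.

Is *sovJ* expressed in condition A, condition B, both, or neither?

Condition A:
Homoserine is present, so WexZ is inactive.
Malonate is absent, so BexT is active.
With repressor BexT bound, *irpR* is not transcribed.
So IrpR is not produced.
With no repressor bound, *holS* is transcribed.
So HolS is produced and active.
Co²⁺ is present, so QuvD is active.
With repressor QuvD bound, *sovJ* is not transcribed.
→ *sovJ* is OFF in A.
Condition B:
Homoserine is absent, so WexZ is active.
Malonate is present, so BexT is inactive.
With no repressor bound, *irpR* is transcribed.
So IrpR is produced and active.
With repressor IrpR bound, *holS* is not transcribed.
So HolS is not produced.
Co²⁺ is absent, so QuvD is inactive.
With repressor WexZ bound, *sovJ* is not transcribed.
→ *sovJ* is OFF in B.

neither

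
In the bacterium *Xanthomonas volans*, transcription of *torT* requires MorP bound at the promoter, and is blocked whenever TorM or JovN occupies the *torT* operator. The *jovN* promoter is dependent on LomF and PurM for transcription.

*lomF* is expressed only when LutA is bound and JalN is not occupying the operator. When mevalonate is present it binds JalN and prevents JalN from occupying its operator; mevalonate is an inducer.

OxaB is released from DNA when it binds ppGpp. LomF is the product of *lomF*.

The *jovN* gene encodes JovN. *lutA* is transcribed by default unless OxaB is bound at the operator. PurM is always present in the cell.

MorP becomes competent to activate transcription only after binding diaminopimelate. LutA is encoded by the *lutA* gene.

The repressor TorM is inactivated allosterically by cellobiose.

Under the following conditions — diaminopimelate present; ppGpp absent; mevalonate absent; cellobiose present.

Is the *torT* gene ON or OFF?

ON

Cellobiose is present, so TorM is inactive.
Mevalonate is absent, so JalN is active.
ppGpp is absent, so OxaB is active.
With repressor OxaB bound, *lutA* is not transcribed.
So LutA is not produced.
With repressor JalN bound, *lomF* is not transcribed.
So LomF is not produced.
PurM is produced constitutively and is active.
Required activator LomF is absent, so *jovN* is not transcribed.
So JovN is not produced.
Diaminopimelate is present, so MorP is active.
No repressor is bound and MorP is active, so *torT* is transcribed.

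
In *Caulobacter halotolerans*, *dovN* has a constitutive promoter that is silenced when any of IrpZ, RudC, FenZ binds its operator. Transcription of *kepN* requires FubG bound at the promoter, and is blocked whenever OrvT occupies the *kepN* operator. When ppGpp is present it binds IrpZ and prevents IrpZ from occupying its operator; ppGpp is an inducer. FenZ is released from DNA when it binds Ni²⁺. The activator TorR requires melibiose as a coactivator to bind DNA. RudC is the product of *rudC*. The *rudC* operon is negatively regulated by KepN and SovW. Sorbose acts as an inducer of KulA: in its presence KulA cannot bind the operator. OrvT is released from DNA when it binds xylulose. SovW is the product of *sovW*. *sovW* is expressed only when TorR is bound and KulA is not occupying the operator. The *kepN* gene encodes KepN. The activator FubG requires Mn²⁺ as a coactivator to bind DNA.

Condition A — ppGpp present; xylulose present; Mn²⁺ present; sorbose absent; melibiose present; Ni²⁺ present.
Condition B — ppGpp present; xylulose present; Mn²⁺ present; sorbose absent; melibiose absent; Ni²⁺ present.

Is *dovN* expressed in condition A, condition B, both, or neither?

both

Condition A:
ppGpp is present, so IrpZ is inactive.
Xylulose is present, so OrvT is inactive.
Mn²⁺ is present, so FubG is active.
No repressor is bound and FubG is active, so *kepN* is transcribed.
So KepN is produced and active.
Sorbose is absent, so KulA is active.
Melibiose is present, so TorR is active.
With repressor KulA bound, *sovW* is not transcribed.
So SovW is not produced.
With repressor KepN bound, *rudC* is not transcribed.
So RudC is not produced.
Ni²⁺ is present, so FenZ is inactive.
With no repressor bound, *dovN* is transcribed.
→ *dovN* is ON in A.
Condition B:
ppGpp is present, so IrpZ is inactive.
Xylulose is present, so OrvT is inactive.
Mn²⁺ is present, so FubG is active.
No repressor is bound and FubG is active, so *kepN* is transcribed.
So KepN is produced and active.
Sorbose is absent, so KulA is active.
Melibiose is absent, so TorR is inactive.
With repressor KulA bound, *sovW* is not transcribed.
So SovW is not produced.
With repressor KepN bound, *rudC* is not transcribed.
So RudC is not produced.
Ni²⁺ is present, so FenZ is inactive.
With no repressor bound, *dovN* is transcribed.
→ *dovN* is ON in B.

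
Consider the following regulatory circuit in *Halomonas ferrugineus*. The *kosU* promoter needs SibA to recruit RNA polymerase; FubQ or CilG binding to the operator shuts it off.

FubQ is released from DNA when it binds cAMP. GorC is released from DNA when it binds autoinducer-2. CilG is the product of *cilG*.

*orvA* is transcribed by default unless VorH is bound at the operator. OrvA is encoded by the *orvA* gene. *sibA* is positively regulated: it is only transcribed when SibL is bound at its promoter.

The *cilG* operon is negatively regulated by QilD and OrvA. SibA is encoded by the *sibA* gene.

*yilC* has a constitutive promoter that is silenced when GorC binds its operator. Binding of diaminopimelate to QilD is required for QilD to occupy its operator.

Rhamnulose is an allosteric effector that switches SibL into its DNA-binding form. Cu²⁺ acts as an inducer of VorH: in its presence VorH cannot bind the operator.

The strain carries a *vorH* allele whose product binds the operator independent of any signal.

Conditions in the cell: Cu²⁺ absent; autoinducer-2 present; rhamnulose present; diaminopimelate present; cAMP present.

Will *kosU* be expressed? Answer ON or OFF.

ON

cAMP is present, so FubQ is inactive.
Rhamnulose is present, so SibL is active.
No repressor is bound and SibL is active, so *sibA* is transcribed.
So SibA is produced and active.
Diaminopimelate is present, so QilD is active.
VorH is constitutively active in this strain.
With repressor VorH bound, *orvA* is not transcribed.
So OrvA is not produced.
With repressor QilD bound, *cilG* is not transcribed.
So CilG is not produced.
No repressor is bound and SibA is active, so *kosU* is transcribed.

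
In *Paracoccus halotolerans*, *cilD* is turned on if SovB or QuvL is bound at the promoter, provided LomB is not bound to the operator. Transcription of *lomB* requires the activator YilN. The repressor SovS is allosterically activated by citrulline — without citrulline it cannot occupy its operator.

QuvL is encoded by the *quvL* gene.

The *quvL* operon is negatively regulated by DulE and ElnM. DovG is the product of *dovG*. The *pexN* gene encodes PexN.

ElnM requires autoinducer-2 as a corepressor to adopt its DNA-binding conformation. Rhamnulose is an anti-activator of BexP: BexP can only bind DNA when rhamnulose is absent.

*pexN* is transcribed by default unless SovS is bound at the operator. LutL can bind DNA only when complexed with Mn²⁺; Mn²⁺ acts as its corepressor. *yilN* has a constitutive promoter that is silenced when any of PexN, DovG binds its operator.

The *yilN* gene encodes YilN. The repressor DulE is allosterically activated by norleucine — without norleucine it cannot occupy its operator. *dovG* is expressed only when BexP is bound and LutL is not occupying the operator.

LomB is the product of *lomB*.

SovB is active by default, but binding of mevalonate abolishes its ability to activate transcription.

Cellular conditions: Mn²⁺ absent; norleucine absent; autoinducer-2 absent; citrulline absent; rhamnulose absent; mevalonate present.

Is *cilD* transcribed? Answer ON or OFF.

Citrulline is absent, so SovS is inactive.
With no repressor bound, *pexN* is transcribed.
So PexN is produced and active.
Mn²⁺ is absent, so LutL is inactive.
Rhamnulose is absent, so BexP is active.
No repressor is bound and BexP is active, so *dovG* is transcribed.
So DovG is produced and active.
With repressor PexN bound, *yilN* is not transcribed.
So YilN is not produced.
Required activator YilN is absent, so *lomB* is not transcribed.
So LomB is not produced.
Mevalonate is present, so SovB is inactive.
Norleucine is absent, so DulE is inactive.
Autoinducer-2 is absent, so ElnM is inactive.
With no repressor bound, *quvL* is transcribed.
So QuvL is produced and active.
Activator QuvL is present, so *cilD* is transcribed.

ON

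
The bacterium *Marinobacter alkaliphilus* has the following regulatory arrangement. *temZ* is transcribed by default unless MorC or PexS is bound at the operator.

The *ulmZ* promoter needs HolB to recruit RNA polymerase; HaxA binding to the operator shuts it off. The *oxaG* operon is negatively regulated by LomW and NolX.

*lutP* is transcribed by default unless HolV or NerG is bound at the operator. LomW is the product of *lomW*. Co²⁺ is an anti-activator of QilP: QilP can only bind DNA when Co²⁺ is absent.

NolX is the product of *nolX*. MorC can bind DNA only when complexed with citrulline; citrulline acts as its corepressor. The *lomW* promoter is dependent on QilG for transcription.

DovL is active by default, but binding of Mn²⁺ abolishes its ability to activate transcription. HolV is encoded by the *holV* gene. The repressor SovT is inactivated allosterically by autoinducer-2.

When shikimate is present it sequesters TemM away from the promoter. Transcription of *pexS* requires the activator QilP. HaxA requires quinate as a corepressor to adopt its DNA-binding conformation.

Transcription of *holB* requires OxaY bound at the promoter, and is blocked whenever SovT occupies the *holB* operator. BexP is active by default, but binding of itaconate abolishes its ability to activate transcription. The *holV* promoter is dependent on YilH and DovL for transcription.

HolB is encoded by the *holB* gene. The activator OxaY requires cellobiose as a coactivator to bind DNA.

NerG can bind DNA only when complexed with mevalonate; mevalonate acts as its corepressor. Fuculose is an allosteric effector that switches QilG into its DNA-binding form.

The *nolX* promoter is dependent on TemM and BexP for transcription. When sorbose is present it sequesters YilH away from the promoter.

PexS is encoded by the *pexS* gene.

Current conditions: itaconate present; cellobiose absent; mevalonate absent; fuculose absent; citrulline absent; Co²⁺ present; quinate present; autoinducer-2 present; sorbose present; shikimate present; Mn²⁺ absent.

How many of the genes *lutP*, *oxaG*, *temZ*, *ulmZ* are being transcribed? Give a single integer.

3

Sorbose is present, so YilH is inactive.
Mn²⁺ is absent, so DovL is active.
Required activator YilH is absent, so *holV* is not transcribed.
So HolV is not produced.
Mevalonate is absent, so NerG is inactive.
With no repressor bound, *lutP* is transcribed.
→ *lutP* is ON.
Fuculose is absent, so QilG is inactive.
Required activator QilG is absent, so *lomW* is not transcribed.
So LomW is not produced.
Shikimate is present, so TemM is inactive.
Itaconate is present, so BexP is inactive.
Required activator TemM is absent, so *nolX* is not transcribed.
So NolX is not produced.
With no repressor bound, *oxaG* is transcribed.
→ *oxaG* is ON.
Citrulline is absent, so MorC is inactive.
Co²⁺ is present, so QilP is inactive.
Required activator QilP is absent, so *pexS* is not transcribed.
So PexS is not produced.
With no repressor bound, *temZ* is transcribed.
→ *temZ* is ON.
Quinate is present, so HaxA is active.
Autoinducer-2 is present, so SovT is inactive.
Cellobiose is absent, so OxaY is inactive.
Required activator OxaY is absent, so *holB* is not transcribed.
So HolB is not produced.
With repressor HaxA bound, *ulmZ* is not transcribed.
→ *ulmZ* is OFF.
3 of the 4 genes are transcribed.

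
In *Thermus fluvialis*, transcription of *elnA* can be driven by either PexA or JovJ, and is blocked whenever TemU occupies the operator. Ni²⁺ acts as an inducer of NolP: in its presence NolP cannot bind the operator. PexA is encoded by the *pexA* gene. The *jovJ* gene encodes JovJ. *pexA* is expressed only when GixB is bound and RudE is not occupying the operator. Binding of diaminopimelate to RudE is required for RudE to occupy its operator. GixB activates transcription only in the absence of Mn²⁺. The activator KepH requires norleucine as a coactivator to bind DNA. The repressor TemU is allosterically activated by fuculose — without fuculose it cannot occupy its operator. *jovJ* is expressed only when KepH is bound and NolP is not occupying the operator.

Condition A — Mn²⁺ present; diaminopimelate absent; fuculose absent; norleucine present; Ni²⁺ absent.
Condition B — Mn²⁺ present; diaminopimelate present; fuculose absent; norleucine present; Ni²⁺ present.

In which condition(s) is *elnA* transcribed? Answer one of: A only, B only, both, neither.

Condition A:
Mn²⁺ is present, so GixB is inactive.
Diaminopimelate is absent, so RudE is inactive.
Required activator GixB is absent, so *pexA* is not transcribed.
So PexA is not produced.
Fuculose is absent, so TemU is inactive.
Norleucine is present, so KepH is active.
Ni²⁺ is absent, so NolP is active.
With repressor NolP bound, *jovJ* is not transcribed.
So JovJ is not produced.
No activator is available at the *elnA* promoter, so *elnA* is not transcribed.
→ *elnA* is OFF in A.
Condition B:
Mn²⁺ is present, so GixB is inactive.
Diaminopimelate is present, so RudE is active.
With repressor RudE bound, *pexA* is not transcribed.
So PexA is not produced.
Fuculose is absent, so TemU is inactive.
Norleucine is present, so KepH is active.
Ni²⁺ is present, so NolP is inactive.
No repressor is bound and KepH is active, so *jovJ* is transcribed.
So JovJ is produced and active.
Activator JovJ is present, so *elnA* is transcribed.
→ *elnA* is ON in B.

B only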